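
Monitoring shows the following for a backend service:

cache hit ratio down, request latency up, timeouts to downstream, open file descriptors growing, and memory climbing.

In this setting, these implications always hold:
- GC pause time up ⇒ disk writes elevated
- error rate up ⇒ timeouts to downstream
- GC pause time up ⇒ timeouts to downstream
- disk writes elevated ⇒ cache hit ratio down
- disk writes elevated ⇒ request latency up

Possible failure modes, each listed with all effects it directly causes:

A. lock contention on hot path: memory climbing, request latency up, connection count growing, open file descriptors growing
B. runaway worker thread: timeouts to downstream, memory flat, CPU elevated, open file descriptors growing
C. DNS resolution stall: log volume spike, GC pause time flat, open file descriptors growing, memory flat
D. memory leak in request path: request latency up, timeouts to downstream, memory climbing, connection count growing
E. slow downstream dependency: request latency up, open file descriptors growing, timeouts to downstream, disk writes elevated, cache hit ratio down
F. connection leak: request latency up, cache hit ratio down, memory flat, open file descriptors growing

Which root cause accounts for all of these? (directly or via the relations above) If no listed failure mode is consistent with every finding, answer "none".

Checking each candidate against the observations:
(A) lock contention on hot path — cache hit ratio down miss; request latency up match; timeouts to downstream miss; open file descriptors growing match; memory climbing match
(B) runaway worker thread — cache hit ratio down miss; request latency up miss; timeouts to downstream match; open file descriptors growing match; memory climbing miss
(C) DNS resolution stall — fails on cache hit ratio down, request latency up, timeouts to downstream, memory climbing (predicts memory flat, not memory climbing)
(D) memory leak in request path — cache hit ratio down miss; request latency up match; timeouts to downstream match; open file descriptors growing miss; memory climbing match
(E) slow downstream dependency — does not account for memory climbing
(F) connection leak — cache hit ratio down match; request latency up match; timeouts to downstream miss; open file descriptors growing match; memory climbing miss
Every candidate fails on at least one observation.

none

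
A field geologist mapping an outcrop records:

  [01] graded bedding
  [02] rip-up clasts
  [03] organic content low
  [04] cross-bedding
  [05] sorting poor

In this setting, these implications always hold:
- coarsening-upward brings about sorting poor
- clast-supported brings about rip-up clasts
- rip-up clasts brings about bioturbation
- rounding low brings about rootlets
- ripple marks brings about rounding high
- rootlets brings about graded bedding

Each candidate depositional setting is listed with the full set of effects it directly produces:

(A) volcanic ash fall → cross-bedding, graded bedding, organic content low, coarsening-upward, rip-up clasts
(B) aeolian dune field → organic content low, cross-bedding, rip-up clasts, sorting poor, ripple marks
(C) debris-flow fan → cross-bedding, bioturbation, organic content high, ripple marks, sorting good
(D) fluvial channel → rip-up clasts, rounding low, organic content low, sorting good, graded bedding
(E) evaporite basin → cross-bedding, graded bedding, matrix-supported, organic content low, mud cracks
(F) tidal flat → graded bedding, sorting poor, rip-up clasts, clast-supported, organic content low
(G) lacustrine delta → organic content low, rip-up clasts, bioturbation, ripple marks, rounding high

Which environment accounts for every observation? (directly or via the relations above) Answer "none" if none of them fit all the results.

A

Per-candidate check:
(A) volcanic ash fall — graded bedding ✓; rip-up clasts ✓; organic content low ✓; cross-bedding ✓; sorting poor ✓ (via coarsening-upward → sorting poor)
(B) aeolian dune field — does not account for graded bedding
(C) debris-flow fan — fails on graded bedding, rip-up clasts, organic content low, sorting poor (predicts organic content high, not organic content low; predicts sorting good, not sorting poor)
(D) fluvial channel — graded bedding ✓; rip-up clasts ✓; organic content low ✓; cross-bedding ✗; sorting poor ✗
(E) evaporite basin — graded bedding ✓; rip-up clasts ✗; organic content low ✓; cross-bedding ✓; sorting poor ✗
(F) tidal flat — graded bedding ✓; rip-up clasts ✓; organic content low ✓; cross-bedding ✗; sorting poor ✓
(G) lacustrine delta — graded bedding ✗; rip-up clasts ✓; organic content low ✓; cross-bedding ✗; sorting poor ✗
(A) is the only candidate with no mismatches.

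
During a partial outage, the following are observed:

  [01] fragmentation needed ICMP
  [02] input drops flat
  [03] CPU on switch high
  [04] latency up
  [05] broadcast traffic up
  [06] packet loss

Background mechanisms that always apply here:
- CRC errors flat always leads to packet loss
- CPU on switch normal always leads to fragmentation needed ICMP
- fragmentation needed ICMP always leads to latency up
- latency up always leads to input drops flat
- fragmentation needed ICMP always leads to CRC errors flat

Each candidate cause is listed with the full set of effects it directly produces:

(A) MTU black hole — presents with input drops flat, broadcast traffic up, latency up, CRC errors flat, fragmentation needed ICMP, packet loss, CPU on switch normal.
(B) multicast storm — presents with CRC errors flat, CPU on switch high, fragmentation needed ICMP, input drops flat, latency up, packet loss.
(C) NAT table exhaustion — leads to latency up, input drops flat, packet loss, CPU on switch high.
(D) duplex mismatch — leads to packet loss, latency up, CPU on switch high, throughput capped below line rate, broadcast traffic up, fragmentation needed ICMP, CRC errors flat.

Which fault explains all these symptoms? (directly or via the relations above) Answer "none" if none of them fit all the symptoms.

D

Checking each candidate against the observations:
(A) MTU black hole — fails on CPU on switch high (predicts CPU on switch normal, not CPU on switch high)
(B) multicast storm — fragmentation needed ICMP yes; input drops flat yes; CPU on switch high yes; latency up yes; broadcast traffic up NO; packet loss yes
(C) NAT table exhaustion — fragmentation needed ICMP NO; input drops flat yes; CPU on switch high yes; latency up yes; broadcast traffic up NO; packet loss yes
(D) duplex mismatch — fragmentation needed ICMP yes; input drops flat yes (via latency up → input drops flat); CPU on switch high yes; latency up yes; broadcast traffic up yes; packet loss yes
Only (D) is consistent with every observation.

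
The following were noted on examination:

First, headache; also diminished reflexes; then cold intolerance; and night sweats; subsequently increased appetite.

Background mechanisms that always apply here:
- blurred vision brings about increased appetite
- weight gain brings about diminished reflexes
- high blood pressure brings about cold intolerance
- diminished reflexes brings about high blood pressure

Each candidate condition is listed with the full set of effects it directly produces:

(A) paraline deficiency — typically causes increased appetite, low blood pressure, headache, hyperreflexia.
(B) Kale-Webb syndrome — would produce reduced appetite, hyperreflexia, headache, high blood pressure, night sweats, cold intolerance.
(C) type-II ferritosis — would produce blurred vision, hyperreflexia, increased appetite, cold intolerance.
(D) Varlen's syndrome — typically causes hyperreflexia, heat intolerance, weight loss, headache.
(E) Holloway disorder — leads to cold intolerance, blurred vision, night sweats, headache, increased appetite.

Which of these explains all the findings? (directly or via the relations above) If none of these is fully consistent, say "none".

Per-candidate check:
(A) paraline deficiency — headache +; diminished reflexes -; cold intolerance -; night sweats -; increased appetite +
(B) Kale-Webb syndrome — fails on diminished reflexes, increased appetite (predicts hyperreflexia, not diminished reflexes; predicts reduced appetite, not increased appetite)
(C) type-II ferritosis — headache -; diminished reflexes -; cold intolerance +; night sweats -; increased appetite +
(D) Varlen's syndrome — headache +; diminished reflexes -; cold intolerance -; night sweats -; increased appetite -
(E) Holloway disorder — does not account for diminished reflexes
None of the listed candidates fits everything.

none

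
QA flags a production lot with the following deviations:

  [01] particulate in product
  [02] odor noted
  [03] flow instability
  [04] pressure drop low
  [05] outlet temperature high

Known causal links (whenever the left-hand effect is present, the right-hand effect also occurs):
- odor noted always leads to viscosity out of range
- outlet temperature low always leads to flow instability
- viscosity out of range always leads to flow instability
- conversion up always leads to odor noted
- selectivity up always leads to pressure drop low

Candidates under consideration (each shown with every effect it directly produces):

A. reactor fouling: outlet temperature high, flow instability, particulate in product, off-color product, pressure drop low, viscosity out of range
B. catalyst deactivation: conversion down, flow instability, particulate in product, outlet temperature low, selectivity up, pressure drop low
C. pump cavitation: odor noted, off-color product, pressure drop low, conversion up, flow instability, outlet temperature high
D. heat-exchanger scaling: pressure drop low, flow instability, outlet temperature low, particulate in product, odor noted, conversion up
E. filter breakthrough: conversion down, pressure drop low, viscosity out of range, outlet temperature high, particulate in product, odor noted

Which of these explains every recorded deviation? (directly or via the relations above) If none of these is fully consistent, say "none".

Per-candidate check:
(A) reactor fouling — does not account for odor noted
(B) catalyst deactivation — particulate in product ✓; odor noted ✗; flow instability ✓; pressure drop low ✓; outlet temperature high ✗
(C) pump cavitation — does not account for particulate in product
(D) heat-exchanger scaling — particulate in product ✓; odor noted ✓; flow instability ✓; pressure drop low ✓; outlet temperature high ✗
(E) filter breakthrough — particulate in product ✓; odor noted ✓; flow instability ✓ (by viscosity out of range → flow instability); pressure drop low ✓; outlet temperature high ✓
(E) is the only candidate with no mismatches.

E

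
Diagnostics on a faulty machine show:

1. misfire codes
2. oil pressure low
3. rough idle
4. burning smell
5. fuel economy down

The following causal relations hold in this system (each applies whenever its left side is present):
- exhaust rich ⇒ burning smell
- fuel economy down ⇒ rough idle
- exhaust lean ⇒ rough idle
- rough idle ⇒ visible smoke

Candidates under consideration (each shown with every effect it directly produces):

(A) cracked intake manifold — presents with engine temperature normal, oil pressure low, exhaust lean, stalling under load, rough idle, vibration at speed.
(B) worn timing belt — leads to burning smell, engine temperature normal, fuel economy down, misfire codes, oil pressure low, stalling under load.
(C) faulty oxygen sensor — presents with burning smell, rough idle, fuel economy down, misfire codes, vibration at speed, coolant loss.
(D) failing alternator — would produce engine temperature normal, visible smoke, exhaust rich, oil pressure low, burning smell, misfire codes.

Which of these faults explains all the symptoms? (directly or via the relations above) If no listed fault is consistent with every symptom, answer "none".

Per-candidate check:
(A) cracked intake manifold — misfire codes miss; oil pressure low match; rough idle match; burning smell miss; fuel economy down miss
(B) worn timing belt — misfire codes match; oil pressure low match; rough idle match (by fuel economy down → rough idle); burning smell match; fuel economy down match
(C) faulty oxygen sensor — misfire codes match; oil pressure low miss; rough idle match; burning smell match; fuel economy down match
(D) failing alternator — misfire codes match; oil pressure low match; rough idle miss; burning smell match; fuel economy down miss
(B) is the only candidate with no mismatches.

B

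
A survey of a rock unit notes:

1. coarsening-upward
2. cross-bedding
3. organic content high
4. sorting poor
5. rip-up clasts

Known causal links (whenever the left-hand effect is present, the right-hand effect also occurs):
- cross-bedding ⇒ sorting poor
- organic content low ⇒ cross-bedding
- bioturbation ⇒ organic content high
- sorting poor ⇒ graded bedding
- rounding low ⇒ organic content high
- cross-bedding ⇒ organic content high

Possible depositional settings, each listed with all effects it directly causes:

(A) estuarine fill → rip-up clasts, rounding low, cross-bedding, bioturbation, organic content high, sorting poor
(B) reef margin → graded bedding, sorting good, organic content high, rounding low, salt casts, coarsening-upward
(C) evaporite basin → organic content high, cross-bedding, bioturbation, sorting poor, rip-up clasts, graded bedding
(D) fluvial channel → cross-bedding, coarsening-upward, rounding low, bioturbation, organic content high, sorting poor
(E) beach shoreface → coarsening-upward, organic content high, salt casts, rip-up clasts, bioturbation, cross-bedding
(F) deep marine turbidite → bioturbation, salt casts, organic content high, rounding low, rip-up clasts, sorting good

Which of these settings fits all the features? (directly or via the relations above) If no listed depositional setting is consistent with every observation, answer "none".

Checking each candidate against the observations:
(A) estuarine fill — does not account for coarsening-upward
(B) reef margin — coarsening-upward ✓; cross-bedding ✗; organic content high ✓; sorting poor ✗; rip-up clasts ✗
(C) evaporite basin — does not account for coarsening-upward
(D) fluvial channel — does not account for rip-up clasts
(E) beach shoreface — coarsening-upward ✓; cross-bedding ✓; organic content high ✓; sorting poor ✓ (by cross-bedding → sorting poor); rip-up clasts ✓
(F) deep marine turbidite — coarsening-upward ✗; cross-bedding ✗; organic content high ✓; sorting poor ✗; rip-up clasts ✓
(E) is the only candidate with no mismatches.

E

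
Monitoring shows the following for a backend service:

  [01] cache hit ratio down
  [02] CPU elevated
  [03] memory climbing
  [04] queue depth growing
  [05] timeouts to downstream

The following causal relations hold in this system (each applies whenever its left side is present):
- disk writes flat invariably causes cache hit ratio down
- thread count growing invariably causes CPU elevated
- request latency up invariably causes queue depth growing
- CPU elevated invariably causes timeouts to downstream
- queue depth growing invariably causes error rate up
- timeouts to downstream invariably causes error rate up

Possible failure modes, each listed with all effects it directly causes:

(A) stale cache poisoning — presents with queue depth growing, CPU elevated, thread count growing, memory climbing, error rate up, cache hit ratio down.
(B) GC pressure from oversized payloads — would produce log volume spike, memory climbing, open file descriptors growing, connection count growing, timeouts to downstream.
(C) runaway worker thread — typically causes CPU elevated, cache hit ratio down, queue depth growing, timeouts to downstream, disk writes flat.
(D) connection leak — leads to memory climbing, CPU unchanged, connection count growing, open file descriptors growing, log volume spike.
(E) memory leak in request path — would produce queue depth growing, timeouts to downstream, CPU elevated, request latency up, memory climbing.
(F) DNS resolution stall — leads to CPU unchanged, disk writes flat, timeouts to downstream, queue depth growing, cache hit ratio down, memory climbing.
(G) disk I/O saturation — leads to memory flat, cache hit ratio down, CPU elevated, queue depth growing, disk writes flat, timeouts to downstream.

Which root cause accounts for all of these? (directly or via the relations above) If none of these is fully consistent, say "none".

Testing each hypothesis:
(A) stale cache poisoning — accounts for every observation (timeouts to downstream via CPU elevated → timeouts to downstream)
(B) GC pressure from oversized payloads — does not account for cache hit ratio down, CPU elevated, queue depth growing
(C) runaway worker thread — cache hit ratio down +; CPU elevated +; memory climbing -; queue depth growing +; timeouts to downstream +
(D) connection leak — fails on cache hit ratio down, CPU elevated, queue depth growing, timeouts to downstream (predicts CPU unchanged, not CPU elevated)
(E) memory leak in request path — cache hit ratio down -; CPU elevated +; memory climbing +; queue depth growing +; timeouts to downstream +
(F) DNS resolution stall — cache hit ratio down +; CPU elevated -; memory climbing +; queue depth growing +; timeouts to downstream +
(G) disk I/O saturation — cache hit ratio down +; CPU elevated +; memory climbing -; queue depth growing +; timeouts to downstream +
Only (A) is consistent with every observation.

A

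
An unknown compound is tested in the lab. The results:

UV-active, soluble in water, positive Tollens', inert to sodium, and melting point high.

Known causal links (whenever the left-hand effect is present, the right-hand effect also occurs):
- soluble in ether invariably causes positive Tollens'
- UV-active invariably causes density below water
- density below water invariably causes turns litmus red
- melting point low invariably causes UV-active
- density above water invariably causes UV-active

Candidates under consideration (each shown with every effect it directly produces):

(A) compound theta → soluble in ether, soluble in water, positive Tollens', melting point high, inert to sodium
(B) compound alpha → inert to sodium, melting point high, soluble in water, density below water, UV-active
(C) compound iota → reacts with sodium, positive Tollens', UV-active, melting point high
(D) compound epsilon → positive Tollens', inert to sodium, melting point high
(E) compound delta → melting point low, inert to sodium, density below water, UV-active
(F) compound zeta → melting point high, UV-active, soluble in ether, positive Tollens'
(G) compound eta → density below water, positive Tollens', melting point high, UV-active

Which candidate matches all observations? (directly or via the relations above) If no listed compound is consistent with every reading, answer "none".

none

Per-candidate check:
(A) compound theta — does not account for UV-active
(B) compound alpha — does not account for positive Tollens'
(C) compound iota — UV-active ✓; soluble in water ✗; positive Tollens' ✓; inert to sodium ✗; melting point high ✓
(D) compound epsilon — does not account for UV-active, soluble in water
(E) compound delta — UV-active ✓; soluble in water ✗; positive Tollens' ✗; inert to sodium ✓; melting point high ✗
(F) compound zeta — UV-active ✓; soluble in water ✗; positive Tollens' ✓; inert to sodium ✗; melting point high ✓
(G) compound eta — UV-active ✓; soluble in water ✗; positive Tollens' ✓; inert to sodium ✗; melting point high ✓
No candidate is consistent with all observations.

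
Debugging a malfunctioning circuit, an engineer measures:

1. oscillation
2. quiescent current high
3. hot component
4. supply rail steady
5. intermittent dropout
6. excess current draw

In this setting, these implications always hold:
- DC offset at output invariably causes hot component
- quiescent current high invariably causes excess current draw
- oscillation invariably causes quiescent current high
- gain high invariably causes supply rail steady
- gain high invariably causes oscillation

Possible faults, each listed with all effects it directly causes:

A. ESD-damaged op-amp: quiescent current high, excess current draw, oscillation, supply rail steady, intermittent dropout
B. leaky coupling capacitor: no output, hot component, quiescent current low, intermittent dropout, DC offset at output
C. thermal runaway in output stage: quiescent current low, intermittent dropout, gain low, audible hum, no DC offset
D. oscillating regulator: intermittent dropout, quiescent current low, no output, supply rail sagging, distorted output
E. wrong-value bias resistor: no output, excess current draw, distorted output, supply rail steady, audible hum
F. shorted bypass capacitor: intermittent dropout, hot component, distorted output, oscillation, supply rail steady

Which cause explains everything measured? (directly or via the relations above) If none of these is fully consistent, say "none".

Testing each hypothesis:
(A) ESD-damaged op-amp — does not account for hot component
(B) leaky coupling capacitor — fails on oscillation, quiescent current high, supply rail steady, excess current draw (predicts quiescent current low, not quiescent current high)
(C) thermal runaway in output stage — oscillation miss; quiescent current high miss; hot component miss; supply rail steady miss; intermittent dropout match; excess current draw miss
(D) oscillating regulator — oscillation miss; quiescent current high miss; hot component miss; supply rail steady miss; intermittent dropout match; excess current draw miss
(E) wrong-value bias resistor — does not account for oscillation, quiescent current high, hot component, intermittent dropout
(F) shorted bypass capacitor — oscillation match; quiescent current high match (by oscillation → quiescent current high); hot component match; supply rail steady match; intermittent dropout match; excess current draw match (by oscillation → quiescent current high → excess current draw)
Only (F) is consistent with every observation.

F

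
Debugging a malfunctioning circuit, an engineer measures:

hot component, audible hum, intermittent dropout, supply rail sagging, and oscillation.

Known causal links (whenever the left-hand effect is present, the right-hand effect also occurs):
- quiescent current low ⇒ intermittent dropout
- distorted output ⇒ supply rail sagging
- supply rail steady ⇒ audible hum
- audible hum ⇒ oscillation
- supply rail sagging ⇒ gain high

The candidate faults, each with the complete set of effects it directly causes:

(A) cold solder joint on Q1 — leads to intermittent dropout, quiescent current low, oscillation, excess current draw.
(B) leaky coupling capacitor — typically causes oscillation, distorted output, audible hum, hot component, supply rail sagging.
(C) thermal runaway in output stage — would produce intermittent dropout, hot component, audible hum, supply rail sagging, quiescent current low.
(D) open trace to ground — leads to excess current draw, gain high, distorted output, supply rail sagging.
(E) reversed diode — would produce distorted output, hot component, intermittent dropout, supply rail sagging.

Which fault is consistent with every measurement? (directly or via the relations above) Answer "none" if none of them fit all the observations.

C

Per-candidate check:
(A) cold solder joint on Q1 — does not account for hot component, audible hum, supply rail sagging
(B) leaky coupling capacitor — hot component ✓; audible hum ✓; intermittent dropout ✗; supply rail sagging ✓; oscillation ✓
(C) thermal runaway in output stage — accounts for every observation (oscillation via audible hum → oscillation)
(D) open trace to ground — does not account for hot component, audible hum, intermittent dropout, oscillation
(E) reversed diode — does not account for audible hum, oscillation
(C) alone accounts for all the evidence.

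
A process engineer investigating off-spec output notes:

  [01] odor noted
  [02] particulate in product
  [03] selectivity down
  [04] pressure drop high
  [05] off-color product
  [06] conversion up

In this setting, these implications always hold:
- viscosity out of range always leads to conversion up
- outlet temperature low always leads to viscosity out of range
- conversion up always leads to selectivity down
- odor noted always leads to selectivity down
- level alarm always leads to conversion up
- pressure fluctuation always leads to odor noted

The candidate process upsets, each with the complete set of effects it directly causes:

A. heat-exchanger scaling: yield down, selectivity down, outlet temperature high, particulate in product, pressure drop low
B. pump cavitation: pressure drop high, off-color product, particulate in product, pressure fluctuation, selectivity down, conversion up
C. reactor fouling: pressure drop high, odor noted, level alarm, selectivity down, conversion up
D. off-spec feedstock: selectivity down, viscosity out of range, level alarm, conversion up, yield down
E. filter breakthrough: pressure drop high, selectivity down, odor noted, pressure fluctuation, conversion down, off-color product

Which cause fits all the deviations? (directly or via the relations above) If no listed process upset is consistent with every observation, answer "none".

B

Per-candidate check:
(A) heat-exchanger scaling — odor noted miss; particulate in product match; selectivity down match; pressure drop high miss; off-color product miss; conversion up miss
(B) pump cavitation — odor noted match (by pressure fluctuation → odor noted); particulate in product match; selectivity down match; pressure drop high match; off-color product match; conversion up match
(C) reactor fouling — odor noted match; particulate in product miss; selectivity down match; pressure drop high match; off-color product miss; conversion up match
(D) off-spec feedstock — does not account for odor noted, particulate in product, pressure drop high, off-color product
(E) filter breakthrough — fails on particulate in product, conversion up (predicts conversion down, not conversion up)
(B) alone accounts for all the evidence.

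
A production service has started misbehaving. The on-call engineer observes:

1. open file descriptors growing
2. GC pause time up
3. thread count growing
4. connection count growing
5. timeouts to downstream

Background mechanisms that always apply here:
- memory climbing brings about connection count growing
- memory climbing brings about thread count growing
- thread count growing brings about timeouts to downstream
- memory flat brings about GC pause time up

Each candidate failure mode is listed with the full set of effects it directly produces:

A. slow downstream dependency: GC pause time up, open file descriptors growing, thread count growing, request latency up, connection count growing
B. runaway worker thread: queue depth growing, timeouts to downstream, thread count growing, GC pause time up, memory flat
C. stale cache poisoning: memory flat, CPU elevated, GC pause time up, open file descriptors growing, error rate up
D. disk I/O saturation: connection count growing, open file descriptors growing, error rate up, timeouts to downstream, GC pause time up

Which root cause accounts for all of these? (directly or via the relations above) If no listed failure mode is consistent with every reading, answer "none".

A

Checking each candidate against the observations:
(A) slow downstream dependency — accounts for every observation (timeouts to downstream via thread count growing → timeouts to downstream)
(B) runaway worker thread — open file descriptors growing ✗; GC pause time up ✓; thread count growing ✓; connection count growing ✗; timeouts to downstream ✓
(C) stale cache poisoning — open file descriptors growing ✓; GC pause time up ✓; thread count growing ✗; connection count growing ✗; timeouts to downstream ✗
(D) disk I/O saturation — open file descriptors growing ✓; GC pause time up ✓; thread count growing ✗; connection count growing ✓; timeouts to downstream ✓
Only (A) is consistent with every observation.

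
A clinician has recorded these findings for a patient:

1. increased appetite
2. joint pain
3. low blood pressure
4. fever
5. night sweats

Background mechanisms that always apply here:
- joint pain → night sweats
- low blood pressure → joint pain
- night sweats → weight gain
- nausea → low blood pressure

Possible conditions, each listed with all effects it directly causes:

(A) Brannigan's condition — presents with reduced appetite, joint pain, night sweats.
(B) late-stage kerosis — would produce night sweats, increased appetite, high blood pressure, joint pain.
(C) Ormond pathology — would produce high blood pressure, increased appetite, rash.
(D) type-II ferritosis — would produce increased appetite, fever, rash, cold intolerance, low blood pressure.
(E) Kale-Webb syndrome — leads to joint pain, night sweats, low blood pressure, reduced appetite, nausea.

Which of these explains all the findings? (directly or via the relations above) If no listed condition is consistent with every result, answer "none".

D

For each candidate, compare predicted effects to what was observed:
(A) Brannigan's condition — increased appetite miss; joint pain match; low blood pressure miss; fever miss; night sweats match
(B) late-stage kerosis — fails on low blood pressure, fever (predicts high blood pressure, not low blood pressure)
(C) Ormond pathology — increased appetite match; joint pain miss; low blood pressure miss; fever miss; night sweats miss
(D) type-II ferritosis — increased appetite match; joint pain match (via low blood pressure → joint pain); low blood pressure match; fever match; night sweats match (via low blood pressure → joint pain → night sweats)
(E) Kale-Webb syndrome — fails on increased appetite, fever (predicts reduced appetite, not increased appetite)
(D) alone accounts for all the evidence.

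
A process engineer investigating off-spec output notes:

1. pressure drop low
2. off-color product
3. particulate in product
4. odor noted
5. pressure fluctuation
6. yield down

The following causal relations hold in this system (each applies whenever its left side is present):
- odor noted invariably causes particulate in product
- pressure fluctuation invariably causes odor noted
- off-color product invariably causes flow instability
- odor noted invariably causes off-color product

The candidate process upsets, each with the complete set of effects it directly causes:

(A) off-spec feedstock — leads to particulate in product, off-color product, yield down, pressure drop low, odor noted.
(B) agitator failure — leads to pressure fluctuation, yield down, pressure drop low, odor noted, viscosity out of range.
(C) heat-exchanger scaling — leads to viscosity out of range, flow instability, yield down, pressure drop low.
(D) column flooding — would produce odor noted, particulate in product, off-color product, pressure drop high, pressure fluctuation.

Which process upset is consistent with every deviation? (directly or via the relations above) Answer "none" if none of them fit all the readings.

Testing each hypothesis:
(A) off-spec feedstock — does not account for pressure fluctuation
(B) agitator failure — pressure drop low ✓; off-color product ✓ (through odor noted → off-color product); particulate in product ✓ (through odor noted → particulate in product); odor noted ✓; pressure fluctuation ✓; yield down ✓
(C) heat-exchanger scaling — does not account for off-color product, particulate in product, odor noted, pressure fluctuation
(D) column flooding — pressure drop low ✗; off-color product ✓; particulate in product ✓; odor noted ✓; pressure fluctuation ✓; yield down ✗
Only (B) is consistent with every observation.

B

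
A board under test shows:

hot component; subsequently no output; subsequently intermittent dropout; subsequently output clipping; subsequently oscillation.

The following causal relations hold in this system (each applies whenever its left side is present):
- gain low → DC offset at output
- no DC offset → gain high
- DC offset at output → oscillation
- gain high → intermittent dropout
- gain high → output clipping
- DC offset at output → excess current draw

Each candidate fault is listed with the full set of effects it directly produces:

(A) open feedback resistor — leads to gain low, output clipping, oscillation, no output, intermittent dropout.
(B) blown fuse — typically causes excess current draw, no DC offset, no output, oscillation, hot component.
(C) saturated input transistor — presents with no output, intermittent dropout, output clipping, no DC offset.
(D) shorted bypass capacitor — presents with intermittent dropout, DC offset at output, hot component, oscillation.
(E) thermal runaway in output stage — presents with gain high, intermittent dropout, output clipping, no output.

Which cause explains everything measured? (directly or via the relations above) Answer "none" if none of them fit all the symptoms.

B

Testing each hypothesis:
(A) open feedback resistor — does not account for hot component
(B) blown fuse — accounts for every observation (intermittent dropout by no DC offset → gain high → intermittent dropout)
(C) saturated input transistor — hot component -; no output +; intermittent dropout +; output clipping +; oscillation -
(D) shorted bypass capacitor — hot component +; no output -; intermittent dropout +; output clipping -; oscillation +
(E) thermal runaway in output stage — does not account for hot component, oscillation
(B) alone accounts for all the evidence.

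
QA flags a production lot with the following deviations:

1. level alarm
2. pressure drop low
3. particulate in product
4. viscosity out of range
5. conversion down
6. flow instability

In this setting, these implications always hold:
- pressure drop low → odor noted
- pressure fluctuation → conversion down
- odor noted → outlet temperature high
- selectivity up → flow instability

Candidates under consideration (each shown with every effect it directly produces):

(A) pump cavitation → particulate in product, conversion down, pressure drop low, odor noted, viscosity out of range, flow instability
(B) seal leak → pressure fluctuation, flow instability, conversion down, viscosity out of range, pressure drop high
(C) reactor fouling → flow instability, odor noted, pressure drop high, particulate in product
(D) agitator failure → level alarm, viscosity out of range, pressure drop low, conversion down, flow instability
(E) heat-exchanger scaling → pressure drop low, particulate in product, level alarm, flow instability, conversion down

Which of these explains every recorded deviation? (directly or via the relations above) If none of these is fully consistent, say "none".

For each candidate, compare predicted effects to what was observed:
(A) pump cavitation — does not account for level alarm
(B) seal leak — fails on level alarm, pressure drop low, particulate in product (predicts pressure drop high, not pressure drop low)
(C) reactor fouling — fails on level alarm, pressure drop low, viscosity out of range, conversion down (predicts pressure drop high, not pressure drop low)
(D) agitator failure — level alarm match; pressure drop low match; particulate in product miss; viscosity out of range match; conversion down match; flow instability match
(E) heat-exchanger scaling — level alarm match; pressure drop low match; particulate in product match; viscosity out of range miss; conversion down match; flow instability match
No candidate is consistent with all observations.

none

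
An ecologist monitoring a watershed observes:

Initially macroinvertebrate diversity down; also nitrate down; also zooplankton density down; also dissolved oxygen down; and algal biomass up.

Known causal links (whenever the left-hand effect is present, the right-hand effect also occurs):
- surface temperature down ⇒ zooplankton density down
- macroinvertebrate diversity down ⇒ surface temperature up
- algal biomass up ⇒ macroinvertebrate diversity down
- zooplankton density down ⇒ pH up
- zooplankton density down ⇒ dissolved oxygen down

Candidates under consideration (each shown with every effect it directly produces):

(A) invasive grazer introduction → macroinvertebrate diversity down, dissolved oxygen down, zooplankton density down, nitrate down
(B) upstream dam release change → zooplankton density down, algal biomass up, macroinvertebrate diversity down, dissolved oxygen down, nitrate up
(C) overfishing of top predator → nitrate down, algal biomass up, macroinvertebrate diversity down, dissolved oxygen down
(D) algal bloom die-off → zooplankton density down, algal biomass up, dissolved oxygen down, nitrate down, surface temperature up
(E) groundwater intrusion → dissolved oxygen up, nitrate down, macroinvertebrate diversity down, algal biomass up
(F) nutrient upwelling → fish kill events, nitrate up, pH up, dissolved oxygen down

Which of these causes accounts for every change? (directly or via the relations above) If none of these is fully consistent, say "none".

Checking each candidate against the observations:
(A) invasive grazer introduction — macroinvertebrate diversity down +; nitrate down +; zooplankton density down +; dissolved oxygen down +; algal biomass up -
(B) upstream dam release change — macroinvertebrate diversity down +; nitrate down -; zooplankton density down +; dissolved oxygen down +; algal biomass up +
(C) overfishing of top predator — macroinvertebrate diversity down +; nitrate down +; zooplankton density down -; dissolved oxygen down +; algal biomass up +
(D) algal bloom die-off — accounts for every observation (macroinvertebrate diversity down via algal biomass up → macroinvertebrate diversity down)
(E) groundwater intrusion — macroinvertebrate diversity down +; nitrate down +; zooplankton density down -; dissolved oxygen down -; algal biomass up +
(F) nutrient upwelling — fails on macroinvertebrate diversity down, nitrate down, zooplankton density down, algal biomass up (predicts nitrate up, not nitrate down)
(D) is the only candidate with no mismatches.

D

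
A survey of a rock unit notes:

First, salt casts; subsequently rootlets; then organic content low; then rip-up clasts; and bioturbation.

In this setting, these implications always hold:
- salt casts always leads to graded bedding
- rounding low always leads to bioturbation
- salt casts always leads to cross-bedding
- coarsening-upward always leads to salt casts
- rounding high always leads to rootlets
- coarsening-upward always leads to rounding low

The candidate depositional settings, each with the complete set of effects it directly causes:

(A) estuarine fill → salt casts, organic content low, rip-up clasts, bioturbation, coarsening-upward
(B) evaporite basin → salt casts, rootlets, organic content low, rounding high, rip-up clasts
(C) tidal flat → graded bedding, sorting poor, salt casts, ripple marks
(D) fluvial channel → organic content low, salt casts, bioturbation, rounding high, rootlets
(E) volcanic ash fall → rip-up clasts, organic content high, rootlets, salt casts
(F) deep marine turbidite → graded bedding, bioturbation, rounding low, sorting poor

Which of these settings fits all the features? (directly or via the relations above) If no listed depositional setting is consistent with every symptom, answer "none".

Testing each hypothesis:
(A) estuarine fill — salt casts ✓; rootlets ✗; organic content low ✓; rip-up clasts ✓; bioturbation ✓
(B) evaporite basin — salt casts ✓; rootlets ✓; organic content low ✓; rip-up clasts ✓; bioturbation ✗
(C) tidal flat — does not account for rootlets, organic content low, rip-up clasts, bioturbation
(D) fluvial channel — does not account for rip-up clasts
(E) volcanic ash fall — salt casts ✓; rootlets ✓; organic content low ✗; rip-up clasts ✓; bioturbation ✗
(F) deep marine turbidite — does not account for salt casts, rootlets, organic content low, rip-up clasts
Every candidate fails on at least one observation.

none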